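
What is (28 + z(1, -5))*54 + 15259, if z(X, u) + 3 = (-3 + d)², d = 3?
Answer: 16609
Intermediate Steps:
z(X, u) = -3 (z(X, u) = -3 + (-3 + 3)² = -3 + 0² = -3 + 0 = -3)
(28 + z(1, -5))*54 + 15259 = (28 - 3)*54 + 15259 = 25*54 + 15259 = 1350 + 15259 = 16609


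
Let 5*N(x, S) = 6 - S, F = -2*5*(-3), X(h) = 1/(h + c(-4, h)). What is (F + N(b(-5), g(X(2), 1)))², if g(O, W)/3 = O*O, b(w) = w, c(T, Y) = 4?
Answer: 3500641/3600 ≈ 972.40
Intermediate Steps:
X(h) = 1/(4 + h) (X(h) = 1/(h + 4) = 1/(4 + h))
g(O, W) = 3*O² (g(O, W) = 3*(O*O) = 3*O²)
F = 30 (F = -10*(-3) = 30)
N(x, S) = 6/5 - S/5 (N(x, S) = (6 - S)/5 = 6/5 - S/5)
(F + N(b(-5), g(X(2), 1)))² = (30 + (6/5 - 3*(1/(4 + 2))²/5))² = (30 + (6/5 - 3*(1/6)²/5))² = (30 + (6/5 - 3*(⅙)²/5))² = (30 + (6/5 - 3/(5*36)))² = (30 + (6/5 - ⅕*1/12))² = (30 + (6/5 - 1/60))² = (30 + 71/60)² = (1871/60)² = 3500641/3600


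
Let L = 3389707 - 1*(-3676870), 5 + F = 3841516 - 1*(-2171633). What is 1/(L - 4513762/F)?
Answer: 3006572/21246170287163 ≈ 1.4151e-7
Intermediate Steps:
F = 6013144 (F = -5 + (3841516 - 1*(-2171633)) = -5 + (3841516 + 2171633) = -5 + 6013149 = 6013144)
L = 7066577 (L = 3389707 + 3676870 = 7066577)
1/(L - 4513762/F) = 1/(7066577 - 4513762/6013144) = 1/(7066577 - 4513762*1/6013144) = 1/(7066577 - 2256881/3006572) = 1/(21246170287163/3006572) = 3006572/21246170287163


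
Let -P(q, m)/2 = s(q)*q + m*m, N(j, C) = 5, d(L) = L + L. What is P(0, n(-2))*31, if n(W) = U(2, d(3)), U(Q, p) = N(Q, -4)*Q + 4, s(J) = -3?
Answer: -12152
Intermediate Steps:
d(L) = 2*L
U(Q, p) = 4 + 5*Q (U(Q, p) = 5*Q + 4 = 4 + 5*Q)
n(W) = 14 (n(W) = 4 + 5*2 = 4 + 10 = 14)
P(q, m) = -2*m² + 6*q (P(q, m) = -2*(-3*q + m*m) = -2*(-3*q + m²) = -2*(m² - 3*q) = -2*m² + 6*q)
P(0, n(-2))*31 = (-2*14² + 6*0)*31 = (-2*196 + 0)*31 = (-392 + 0)*31 = -392*31 = -12152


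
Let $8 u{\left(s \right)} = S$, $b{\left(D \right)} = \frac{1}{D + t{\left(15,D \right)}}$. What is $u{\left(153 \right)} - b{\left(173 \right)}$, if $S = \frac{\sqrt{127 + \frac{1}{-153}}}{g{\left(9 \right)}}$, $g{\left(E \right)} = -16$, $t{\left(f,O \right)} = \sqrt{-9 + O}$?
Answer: $- \frac{173}{29765} - \frac{\sqrt{330310}}{6528} + \frac{2 \sqrt{41}}{29765} \approx -0.093422$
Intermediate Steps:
$S = - \frac{\sqrt{330310}}{816}$ ($S = \frac{\sqrt{127 + \frac{1}{-153}}}{-16} = \sqrt{127 - \frac{1}{153}} \left(- \frac{1}{16}\right) = \sqrt{\frac{19430}{153}} \left(- \frac{1}{16}\right) = \frac{\sqrt{330310}}{51} \left(- \frac{1}{16}\right) = - \frac{\sqrt{330310}}{816} \approx -0.70432$)
$b{\left(D \right)} = \frac{1}{D + \sqrt{-9 + D}}$
$u{\left(s \right)} = - \frac{\sqrt{330310}}{6528}$ ($u{\left(s \right)} = \frac{\left(- \frac{1}{816}\right) \sqrt{330310}}{8} = - \frac{\sqrt{330310}}{6528}$)
$u{\left(153 \right)} - b{\left(173 \right)} = - \frac{\sqrt{330310}}{6528} - \frac{1}{173 + \sqrt{-9 + 173}} = - \frac{\sqrt{330310}}{6528} - \frac{1}{173 + \sqrt{164}} = - \frac{\sqrt{330310}}{6528} - \frac{1}{173 + 2 \sqrt{41}} = - \frac{1}{173 + 2 \sqrt{41}} - \frac{\sqrt{330310}}{6528}$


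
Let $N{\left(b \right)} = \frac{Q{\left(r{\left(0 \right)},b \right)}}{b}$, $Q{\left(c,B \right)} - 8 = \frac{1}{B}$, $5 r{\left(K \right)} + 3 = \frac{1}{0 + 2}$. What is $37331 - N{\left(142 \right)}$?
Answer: $\frac{752741147}{20164} \approx 37331.0$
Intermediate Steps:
$r{\left(K \right)} = - \frac{1}{2}$ ($r{\left(K \right)} = - \frac{3}{5} + \frac{1}{5 \left(0 + 2\right)} = - \frac{3}{5} + \frac{1}{5 \cdot 2} = - \frac{3}{5} + \frac{1}{5} \cdot \frac{1}{2} = - \frac{3}{5} + \frac{1}{10} = - \frac{1}{2}$)
$Q{\left(c,B \right)} = 8 + \frac{1}{B}$
$N{\left(b \right)} = \frac{8 + \frac{1}{b}}{b}$
$37331 - N{\left(142 \right)} = 37331 - \frac{1 + 8 \cdot 142}{20164} = 37331 - \frac{1 + 1136}{20164} = 37331 - \frac{1}{20164} \cdot 1137 = 37331 - \frac{1137}{20164} = \frac{752741147}{20164}$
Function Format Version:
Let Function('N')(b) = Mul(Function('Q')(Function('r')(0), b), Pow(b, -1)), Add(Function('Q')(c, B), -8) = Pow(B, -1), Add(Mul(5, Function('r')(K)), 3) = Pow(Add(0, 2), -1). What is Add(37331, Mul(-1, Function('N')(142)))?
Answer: Rational(752741147, 20164) ≈ 37331.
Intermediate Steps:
Function('r')(K) = Rational(-1, 2) (Function('r')(K) = Add(Rational(-3, 5), Mul(Rational(1, 5), Pow(Add(0, 2), -1))) = Add(Rational(-3, 5), Mul(Rational(1, 5), Pow(2, -1))) = Add(Rational(-3, 5), Mul(Rational(1, 5), Rational(1, 2))) = Add(Rational(-3, 5), Rational(1, 10)) = Rational(-1, 2))
Function('Q')(c, B) = Add(8, Pow(B, -1))
Function('N')(b) = Mul(Pow(b, -1), Add(8, Pow(b, -1))) (Function('N')(b) = Mul(Add(8, Pow(b, -1)), Pow(b, -1)) = Mul(Pow(b, -1), Add(8, Pow(b, -1))))
Add(37331, Mul(-1, Function('N')(142))) = Add(37331, Mul(-1, Mul(Pow(142, -2), Add(1, Mul(8, 142))))) = Add(37331, Mul(-1, Mul(Rational(1, 20164), Add(1, 1136)))) = Add(37331, Mul(-1, Mul(Rational(1, 20164), 1137))) = Add(37331, Mul(-1, Rational(1137, 20164))) = Add(37331, Rational(-1137, 20164)) = Rational(752741147, 20164)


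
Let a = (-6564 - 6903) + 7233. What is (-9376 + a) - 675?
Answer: -16285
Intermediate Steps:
a = -6234 (a = -13467 + 7233 = -6234)
(-9376 + a) - 675 = (-9376 - 6234) - 675 = -15610 - 675 = -16285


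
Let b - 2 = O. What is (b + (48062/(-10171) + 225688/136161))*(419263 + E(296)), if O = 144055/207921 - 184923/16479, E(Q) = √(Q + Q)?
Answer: -122069756522465756469842/25106362287139161 - 1164612727786289336*√37/25106362287139161 ≈ -4.8624e+6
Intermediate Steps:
E(Q) = √2*√Q (E(Q) = √(2*Q) = √2*√Q)
O = -4008388082/380703351 (O = 144055*(1/207921) - 184923*1/16479 = 144055/207921 - 20547/1831 = -4008388082/380703351 ≈ -10.529)
b = -3246981380/380703351 (b = 2 - 4008388082/380703351 = -3246981380/380703351 ≈ -8.5289)
(b + (48062/(-10171) + 225688/136161))*(419263 + E(296)) = (-3246981380/380703351 + (48062/(-10171) + 225688/136161))*(419263 + √2*√296) = (-3246981380/380703351 + (48062*(-1/10171) + 225688*(1/136161)))*(419263 + √2*(2*√74)) = (-3246981380/380703351 + (-6866/1453 + 225688/136161))*(419263 + 4*√37) = (-3246981380/380703351 - 606956762/197841933)*(419263 + 4*√37) = -291153181946572334*(419263 + 4*√37)/25106362287139161 = -122069756522465756469842/25106362287139161 - 1164612727786289336*√37/25106362287139161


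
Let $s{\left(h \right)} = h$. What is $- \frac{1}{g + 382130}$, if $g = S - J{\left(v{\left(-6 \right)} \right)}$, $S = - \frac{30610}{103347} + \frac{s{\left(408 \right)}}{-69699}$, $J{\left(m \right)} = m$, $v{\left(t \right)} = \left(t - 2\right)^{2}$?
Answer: $- \frac{2401060851}{917362989880844} \approx -2.6174 \cdot 10^{-6}$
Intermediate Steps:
$v{\left(t \right)} = \left(-2 + t\right)^{2}$
$S = - \frac{725217322}{2401060851}$ ($S = - \frac{30610}{103347} + \frac{408}{-69699} = \left(-30610\right) \frac{1}{103347} + 408 \left(- \frac{1}{69699}\right) = - \frac{30610}{103347} - \frac{136}{23233} = - \frac{725217322}{2401060851} \approx -0.30204$)
$g = - \frac{154393111786}{2401060851}$ ($g = - \frac{725217322}{2401060851} - \left(-2 - 6\right)^{2} = - \frac{725217322}{2401060851} - \left(-8\right)^{2} = - \frac{725217322}{2401060851} - 64 = - \frac{154393111786}{2401060851} \approx -64.302$)
$- \frac{1}{g + 382130} = - \frac{1}{- \frac{154393111786}{2401060851} + 382130} = - \frac{1}{\frac{917362989880844}{2401060851}} = \left(-1\right) \frac{2401060851}{917362989880844} = - \frac{2401060851}{917362989880844}$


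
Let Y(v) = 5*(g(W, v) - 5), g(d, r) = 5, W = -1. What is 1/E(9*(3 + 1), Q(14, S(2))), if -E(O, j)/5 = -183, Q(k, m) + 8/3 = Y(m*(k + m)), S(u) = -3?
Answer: 1/915 ≈ 0.0010929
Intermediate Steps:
Y(v) = 0 (Y(v) = 5*(5 - 5) = 5*0 = 0)
Q(k, m) = -8/3 (Q(k, m) = -8/3 + 0 = -8/3)
E(O, j) = 915 (E(O, j) = -5*(-183) = 915)
1/E(9*(3 + 1), Q(14, S(2))) = 1/915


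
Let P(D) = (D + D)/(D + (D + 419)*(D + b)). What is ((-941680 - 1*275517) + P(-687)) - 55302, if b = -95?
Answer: -265811044985/208889 ≈ -1.2725e+6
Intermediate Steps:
P(D) = 2*D/(D + (-95 + D)*(419 + D)) (P(D) = (D + D)/(D + (D + 419)*(D - 95)) = (2*D)/(D + (419 + D)*(-95 + D)) = (2*D)/(D + (-95 + D)*(419 + D)) = 2*D/(D + (-95 + D)*(419 + D)))
((-941680 - 1*275517) + P(-687)) - 55302 = ((-941680 - 1*275517) + 2*(-687)/(-39805 + (-687)² + 325*(-687))) - 55302 = ((-941680 - 275517) + 2*(-687)/(-39805 + 471969 - 223275)) - 55302 = (-1217197 + 2*(-687)/208889) - 55302 = (-1217197 + 2*(-687)*(1/208889)) - 55302 = (-1217197 - 1374/208889) - 55302 = -254259065507/208889 - 55302 = -265811044985/208889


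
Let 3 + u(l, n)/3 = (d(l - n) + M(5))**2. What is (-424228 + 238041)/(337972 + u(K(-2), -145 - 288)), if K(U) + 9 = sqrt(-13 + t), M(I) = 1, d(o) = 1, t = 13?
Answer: -186187/337975 ≈ -0.55089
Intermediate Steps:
K(U) = -9 (K(U) = -9 + sqrt(-13 + 13) = -9 + sqrt(0) = -9 + 0 = -9)
u(l, n) = 3 (u(l, n) = -9 + 3*(1 + 1)**2 = -9 + 3*2**2 = -9 + 3*4 = -9 + 12 = 3)
(-424228 + 238041)/(337972 + u(K(-2), -145 - 288)) = (-424228 + 238041)/(337972 + 3) = -186187/337975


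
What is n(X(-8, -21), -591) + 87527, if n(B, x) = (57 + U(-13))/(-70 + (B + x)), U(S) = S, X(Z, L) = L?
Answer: 2713335/31 ≈ 87527.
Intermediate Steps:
n(B, x) = 44/(-70 + B + x) (n(B, x) = (57 - 13)/(-70 + (B + x)) = 44/(-70 + B + x))
n(X(-8, -21), -591) + 87527 = 44/(-70 - 21 - 591) + 87527 = 44/(-682) + 87527 = 44*(-1/682) + 87527 = -2/31 + 87527 = 2713335/31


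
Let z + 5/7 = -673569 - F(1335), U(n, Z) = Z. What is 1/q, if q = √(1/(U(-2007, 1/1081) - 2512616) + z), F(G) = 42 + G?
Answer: -I*√6777455836360700221500805/2138789739074622 ≈ -0.0012172*I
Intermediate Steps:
z = -4724627/7 (z = -5/7 + (-673569 - (42 + 1335)) = -5/7 + (-673569 - 1*1377) = -5/7 + (-673569 - 1377) = -5/7 - 674946 = -4724627/7 ≈ -6.7495e+5)
q = 6*I*√6777455836360700221500805/19012965265 (q = √(1/(1/1081 - 2512616) - 4724627/7) = √(1/(-2716137895/1081) - 4724627/7) = √(-1081/2716137895 - 4724627/7) = √(-12832738434447732/19012965265) = 6*I*√6777455836360700221500805/19012965265 ≈ 821.55*I)
1/q = 1/(6*I*√6777455836360700221500805/19012965265) = -I*√6777455836360700221500805/2138789739074622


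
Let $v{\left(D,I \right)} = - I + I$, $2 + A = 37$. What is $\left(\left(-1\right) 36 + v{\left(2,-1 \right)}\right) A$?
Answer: $-1260$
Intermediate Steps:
$A = 35$ ($A = -2 + 37 = 35$)
$v{\left(D,I \right)} = 0$
$\left(\left(-1\right) 36 + v{\left(2,-1 \right)}\right) A = \left(\left(-1\right) 36 + 0\right) 35 = \left(-36 + 0\right) 35 = \left(-36\right) 35 = -1260$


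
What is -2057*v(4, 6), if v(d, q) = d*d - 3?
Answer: -26741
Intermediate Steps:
v(d, q) = -3 + d² (v(d, q) = d² - 3 = -3 + d²)
-2057*v(4, 6) = -2057*(-3 + 4²) = -2057*(-3 + 16) = -2057*13 = -26741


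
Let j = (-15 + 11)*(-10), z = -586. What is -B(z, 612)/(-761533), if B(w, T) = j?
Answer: 40/761533 ≈ 5.2526e-5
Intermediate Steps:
j = 40 (j = -4*(-10) = 40)
B(w, T) = 40
-B(z, 612)/(-761533) = -40/(-761533) = -40*(-1)/761533 = -1*(-40/761533) = 40/761533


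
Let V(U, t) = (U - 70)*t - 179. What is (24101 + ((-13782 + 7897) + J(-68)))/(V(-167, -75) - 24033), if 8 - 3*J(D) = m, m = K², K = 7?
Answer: -54607/19311 ≈ -2.8278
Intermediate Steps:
m = 49 (m = 7² = 49)
V(U, t) = -179 + t*(-70 + U) (V(U, t) = (-70 + U)*t - 179 = t*(-70 + U) - 179 = -179 + t*(-70 + U))
J(D) = -41/3 (J(D) = 8/3 - ⅓*49 = 8/3 - 49/3 = -41/3)
(24101 + ((-13782 + 7897) + J(-68)))/(V(-167, -75) - 24033) = (24101 + ((-13782 + 7897) - 41/3))/((-179 - 70*(-75) - 167*(-75)) - 24033) = (24101 + (-5885 - 41/3))/((-179 + 5250 + 12525) - 24033) = (24101 - 17696/3)/(17596 - 24033) = (54607/3)/(-6437) = (54607/3)*(-1/6437) = -54607/19311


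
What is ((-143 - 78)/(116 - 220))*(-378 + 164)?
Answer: -1819/4 ≈ -454.75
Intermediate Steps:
((-143 - 78)/(116 - 220))*(-378 + 164) = -221/(-104)*(-214) = -221*(-1/104)*(-214) = (17/8)*(-214) = -1819/4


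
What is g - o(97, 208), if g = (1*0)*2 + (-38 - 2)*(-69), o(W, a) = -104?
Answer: 2864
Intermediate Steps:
g = 2760 (g = 0*2 - 40*(-69) = 0 + 2760 = 2760)
g - o(97, 208) = 2760 - 1*(-104) = 2760 + 104 = 2864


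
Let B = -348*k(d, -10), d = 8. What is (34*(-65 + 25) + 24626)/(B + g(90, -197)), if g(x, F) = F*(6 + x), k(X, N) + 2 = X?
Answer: -11633/10500 ≈ -1.1079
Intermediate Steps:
k(X, N) = -2 + X
B = -2088 (B = -348*(-2 + 8) = -348*6 = -2088)
(34*(-65 + 25) + 24626)/(B + g(90, -197)) = (34*(-65 + 25) + 24626)/(-2088 - 197*(6 + 90)) = (34*(-40) + 24626)/(-2088 - 197*96) = (-1360 + 24626)/(-2088 - 18912) = 23266/(-21000) = 23266*(-1/21000) = -11633/10500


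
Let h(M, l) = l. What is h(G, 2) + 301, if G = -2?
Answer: 303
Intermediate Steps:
h(G, 2) + 301 = 2 + 301 = 303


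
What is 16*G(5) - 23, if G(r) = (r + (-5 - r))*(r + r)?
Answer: -823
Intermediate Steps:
G(r) = -10*r
16*G(5) - 23 = 16*(-10*5) - 23 = 16*(-50) - 23 = -800 - 23 = -823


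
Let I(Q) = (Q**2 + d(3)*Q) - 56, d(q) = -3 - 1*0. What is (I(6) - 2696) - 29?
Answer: -2763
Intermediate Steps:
d(q) = -3 (d(q) = -3 + 0 = -3)
I(Q) = -56 + Q**2 - 3*Q (I(Q) = (Q**2 - 3*Q) - 56 = -56 + Q**2 - 3*Q)
(I(6) - 2696) - 29 = ((-56 + 6**2 - 3*6) - 2696) - 29 = ((-56 + 36 - 18) - 2696) - 29 = (-38 - 2696) - 29 = -2734 - 29 = -2763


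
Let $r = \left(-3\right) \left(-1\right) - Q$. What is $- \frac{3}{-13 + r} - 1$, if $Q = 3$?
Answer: $- \frac{10}{13} \approx -0.76923$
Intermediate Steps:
$r = 0$ ($r = \left(-3\right) \left(-1\right) - 3 = 3 - 3 = 0$)
$- \frac{3}{-13 + r} - 1 = - \frac{3}{-13 + 0} - 1 = - \frac{3}{-13} - 1 = \left(-3\right) \left(- \frac{1}{13}\right) - 1 = \frac{3}{13} - 1 = - \frac{10}{13}$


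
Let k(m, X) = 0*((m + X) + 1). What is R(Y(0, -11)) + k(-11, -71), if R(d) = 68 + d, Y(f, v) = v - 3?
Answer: 54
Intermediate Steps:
Y(f, v) = -3 + v
k(m, X) = 0 (k(m, X) = 0*((X + m) + 1) = 0*(1 + X + m) = 0)
R(Y(0, -11)) + k(-11, -71) = (68 + (-3 - 11)) + 0 = (68 - 14) + 0 = 54 + 0 = 54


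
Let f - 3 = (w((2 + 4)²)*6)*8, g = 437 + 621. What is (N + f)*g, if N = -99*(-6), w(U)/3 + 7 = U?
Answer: 5049834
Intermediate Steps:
w(U) = -21 + 3*U
g = 1058
N = 594
f = 4179 (f = 3 + ((-21 + 3*(2 + 4)²)*6)*8 = 3 + ((-21 + 3*6²)*6)*8 = 3 + ((-21 + 3*36)*6)*8 = 3 + ((-21 + 108)*6)*8 = 3 + (87*6)*8 = 3 + 522*8 = 3 + 4176 = 4179)
(N + f)*g = (594 + 4179)*1058 = 4773*1058 = 5049834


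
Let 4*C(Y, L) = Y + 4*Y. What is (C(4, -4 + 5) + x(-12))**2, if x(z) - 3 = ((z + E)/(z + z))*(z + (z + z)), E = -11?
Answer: 2809/4 ≈ 702.25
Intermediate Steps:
C(Y, L) = 5*Y/4 (C(Y, L) = (Y + 4*Y)/4 = (5*Y)/4 = 5*Y/4)
x(z) = -27/2 + 3*z/2 (x(z) = 3 + ((z - 11)/(z + z))*(z + (z + z)) = 3 + ((-11 + z)/((2*z)))*(z + 2*z) = 3 + ((-11 + z)*(1/(2*z)))*(3*z) = 3 + ((-11 + z)/(2*z))*(3*z) = 3 + (-33/2 + 3*z/2) = -27/2 + 3*z/2)
(C(4, -4 + 5) + x(-12))**2 = ((5/4)*4 + (-27/2 + (3/2)*(-12)))**2 = (5 + (-27/2 - 18))**2 = (5 - 63/2)**2 = (-53/2)**2 = 2809/4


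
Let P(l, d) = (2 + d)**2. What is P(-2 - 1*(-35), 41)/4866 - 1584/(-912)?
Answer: 195709/92454 ≈ 2.1168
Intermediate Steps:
P(-2 - 1*(-35), 41)/4866 - 1584/(-912) = (2 + 41)**2/4866 - 1584/(-912) = 43**2*(1/4866) - 1584*(-1/912) = 1849*(1/4866) + 33/19 = 1849/4866 + 33/19 = 195709/92454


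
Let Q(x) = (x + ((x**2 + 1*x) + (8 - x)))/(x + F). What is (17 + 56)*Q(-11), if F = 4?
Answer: -8614/7 ≈ -1230.6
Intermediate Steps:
Q(x) = (8 + x + x**2)/(4 + x) (Q(x) = (x + ((x**2 + 1*x) + (8 - x)))/(x + 4) = (x + ((x**2 + x) + (8 - x)))/(4 + x) = (x + ((x + x**2) + (8 - x)))/(4 + x) = (x + (8 + x**2))/(4 + x) = (8 + x + x**2)/(4 + x))
(17 + 56)*Q(-11) = (17 + 56)*((8 - 11 + (-11)**2)/(4 - 11)) = 73*((8 - 11 + 121)/(-7)) = 73*(-1/7*118) = 73*(-118/7) = -8614/7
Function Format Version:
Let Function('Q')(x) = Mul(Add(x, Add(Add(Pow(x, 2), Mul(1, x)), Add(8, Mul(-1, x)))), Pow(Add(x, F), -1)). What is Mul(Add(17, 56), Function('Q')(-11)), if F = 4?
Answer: Rational(-8614, 7) ≈ -1230.6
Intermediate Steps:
Function('Q')(x) = Mul(Pow(Add(4, x), -1), Add(8, x, Pow(x, 2))) (Function('Q')(x) = Mul(Add(x, Add(Add(Pow(x, 2), Mul(1, x)), Add(8, Mul(-1, x)))), Pow(Add(x, 4), -1)) = Mul(Add(x, Add(Add(Pow(x, 2), x), Add(8, Mul(-1, x)))), Pow(Add(4, x), -1)) = Mul(Add(x, Add(Add(x, Pow(x, 2)), Add(8, Mul(-1, x)))), Pow(Add(4, x), -1)) = Mul(Add(x, Add(8, Pow(x, 2))), Pow(Add(4, x), -1)) = Mul(Add(8, x, Pow(x, 2)), Pow(Add(4, x), -1)) = Mul(Pow(Add(4, x), -1), Add(8, x, Pow(x, 2))))
Mul(Add(17, 56), Function('Q')(-11)) = Mul(Add(17, 56), Mul(Pow(Add(4, -11), -1), Add(8, -11, Pow(-11, 2)))) = Mul(73, Mul(Pow(-7, -1), Add(8, -11, 121))) = Mul(73, Mul(Rational(-1, 7), 118)) = Mul(73, Rational(-118, 7)) = Rational(-8614, 7)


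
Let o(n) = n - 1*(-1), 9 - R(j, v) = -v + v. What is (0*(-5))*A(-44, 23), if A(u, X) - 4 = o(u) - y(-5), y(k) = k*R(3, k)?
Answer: 0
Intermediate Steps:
R(j, v) = 9 (R(j, v) = 9 - (-v + v) = 9 - 1*0 = 9 + 0 = 9)
y(k) = 9*k (y(k) = k*9 = 9*k)
o(n) = 1 + n (o(n) = n + 1 = 1 + n)
A(u, X) = 50 + u (A(u, X) = 4 + ((1 + u) - 9*(-5)) = 4 + ((1 + u) - 1*(-45)) = 4 + ((1 + u) + 45) = 4 + (46 + u) = 50 + u)
(0*(-5))*A(-44, 23) = (0*(-5))*(50 - 44) = 0*6 = 0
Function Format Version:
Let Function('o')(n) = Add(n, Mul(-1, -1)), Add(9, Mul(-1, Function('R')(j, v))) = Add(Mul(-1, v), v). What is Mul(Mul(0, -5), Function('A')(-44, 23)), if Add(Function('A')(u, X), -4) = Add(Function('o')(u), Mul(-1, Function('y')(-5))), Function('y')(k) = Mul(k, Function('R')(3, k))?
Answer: 0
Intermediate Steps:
Function('R')(j, v) = 9 (Function('R')(j, v) = Add(9, Mul(-1, Add(Mul(-1, v), v))) = Add(9, Mul(-1, 0)) = Add(9, 0) = 9)
Function('y')(k) = Mul(9, k) (Function('y')(k) = Mul(k, 9) = Mul(9, k))
Function('o')(n) = Add(1, n) (Function('o')(n) = Add(n, 1) = Add(1, n))
Function('A')(u, X) = Add(50, u) (Function('A')(u, X) = Add(4, Add(Add(1, u), Mul(-1, Mul(9, -5)))) = Add(4, Add(Add(1, u), Mul(-1, -45))) = Add(4, Add(Add(1, u), 45)) = Add(4, Add(46, u)) = Add(50, u))
Mul(Mul(0, -5), Function('A')(-44, 23)) = Mul(Mul(0, -5), Add(50, -44)) = Mul(0, 6) = 0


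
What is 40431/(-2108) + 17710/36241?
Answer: -1427927191/76396028 ≈ -18.691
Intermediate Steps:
40431/(-2108) + 17710/36241 = 40431*(-1/2108) + 17710*(1/36241) = -40431/2108 + 17710/36241 = -1427927191/76396028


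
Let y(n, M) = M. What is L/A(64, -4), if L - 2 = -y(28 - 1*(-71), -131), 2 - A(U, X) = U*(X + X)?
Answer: 133/514 ≈ 0.25875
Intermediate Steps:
A(U, X) = 2 - 2*U*X (A(U, X) = 2 - U*(X + X) = 2 - U*2*X = 2 - 2*U*X)
L = 133 (L = 2 - 1*(-131) = 2 + 131 = 133)
L/A(64, -4) = 133/(2 - 2*64*(-4)) = 133/(2 + 512) = 133/514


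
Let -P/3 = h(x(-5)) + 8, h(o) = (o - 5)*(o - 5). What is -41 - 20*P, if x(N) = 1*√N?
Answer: 1639 - 600*I*√5 ≈ 1639.0 - 1341.6*I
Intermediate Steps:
x(N) = √N
h(o) = (-5 + o)² (h(o) = (-5 + o)*(-5 + o) = (-5 + o)²)
P = -24 - 3*(-5 + I*√5)² (P = -3*((-5 + √(-5))² + 8) = -3*((-5 + I*√5)² + 8) = -3*(8 + (-5 + I*√5)²) = -24 - 3*(-5 + I*√5)² ≈ -84.0 + 67.082*I)
-41 - 20*P = -41 - 20*(-84 + 30*I*√5) = -41 + (1680 - 600*I*√5) = 1639 - 600*I*√5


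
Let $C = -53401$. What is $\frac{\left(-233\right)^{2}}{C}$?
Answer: $- \frac{54289}{53401} \approx -1.0166$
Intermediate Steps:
$\frac{\left(-233\right)^{2}}{C} = \frac{\left(-233\right)^{2}}{-53401} = 54289 \left(- \frac{1}{53401}\right) = - \frac{54289}{53401}$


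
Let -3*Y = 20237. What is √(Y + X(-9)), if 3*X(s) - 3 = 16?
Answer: I*√60654/3 ≈ 82.094*I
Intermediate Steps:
Y = -20237/3 (Y = -⅓*20237 = -20237/3 ≈ -6745.7)
X(s) = 19/3 (X(s) = 1 + (⅓)*16 = 1 + 16/3 = 19/3)
√(Y + X(-9)) = √(-20237/3 + 19/3) = √(-20218/3) = I*√60654/3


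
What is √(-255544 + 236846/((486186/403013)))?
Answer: I*√3499311359864649/243093 ≈ 243.34*I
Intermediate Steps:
√(-255544 + 236846/((486186/403013))) = √(-255544 + 236846/((486186*(1/403013)))) = √(-255544 + 236846/(486186/403013)) = √(-255544 + 236846*(403013/486186)) = √(-255544 + 47726008499/243093) = √(-14394949093/243093) = I*√3499311359864649/243093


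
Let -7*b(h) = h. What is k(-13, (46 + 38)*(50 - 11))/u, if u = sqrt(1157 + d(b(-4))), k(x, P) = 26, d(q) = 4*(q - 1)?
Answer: 26*sqrt(56609)/8087 ≈ 0.76494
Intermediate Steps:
b(h) = -h/7
d(q) = -4 + 4*q (d(q) = 4*(-1 + q) = -4 + 4*q)
u = sqrt(56609)/7 (u = sqrt(1157 + (-4 + 4*(-1/7*(-4)))) = sqrt(1157 + (-4 + 4*(4/7))) = sqrt(1157 + (-4 + 16/7)) = sqrt(1157 - 12/7) = sqrt(8087/7) = sqrt(56609)/7 ≈ 33.990)
k(-13, (46 + 38)*(50 - 11))/u = 26/((sqrt(56609)/7)) = 26*(sqrt(56609)/8087) = 26*sqrt(56609)/8087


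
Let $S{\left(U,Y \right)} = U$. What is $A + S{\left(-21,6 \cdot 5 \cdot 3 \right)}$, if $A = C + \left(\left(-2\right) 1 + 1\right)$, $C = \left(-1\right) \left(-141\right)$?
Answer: $119$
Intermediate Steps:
$C = 141$
$A = 140$ ($A = 141 + \left(\left(-2\right) 1 + 1\right) = 141 + \left(-2 + 1\right) = 141 - 1 = 140$)
$A + S{\left(-21,6 \cdot 5 \cdot 3 \right)} = 140 - 21 = 119$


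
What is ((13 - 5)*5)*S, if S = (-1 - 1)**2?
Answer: 160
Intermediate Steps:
S = 4 (S = (-2)**2 = 4)
((13 - 5)*5)*S = ((13 - 5)*5)*4 = (8*5)*4 = 40*4 = 160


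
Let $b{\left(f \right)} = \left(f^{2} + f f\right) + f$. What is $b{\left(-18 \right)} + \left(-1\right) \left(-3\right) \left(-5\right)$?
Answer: $615$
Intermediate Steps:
$b{\left(f \right)} = f + 2 f^{2}$ ($b{\left(f \right)} = \left(f^{2} + f^{2}\right) + f = 2 f^{2} + f = f + 2 f^{2}$)
$b{\left(-18 \right)} + \left(-1\right) \left(-3\right) \left(-5\right) = - 18 \left(1 + 2 \left(-18\right)\right) + \left(-1\right) \left(-3\right) \left(-5\right) = - 18 \left(1 - 36\right) + 3 \left(-5\right) = \left(-18\right) \left(-35\right) - 15 = 630 - 15 = 615$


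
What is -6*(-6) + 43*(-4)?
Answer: -136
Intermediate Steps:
-6*(-6) + 43*(-4) = 36 - 172 = -136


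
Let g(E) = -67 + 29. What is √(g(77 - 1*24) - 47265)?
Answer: I*√47303 ≈ 217.49*I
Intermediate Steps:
g(E) = -38
√(g(77 - 1*24) - 47265) = √(-38 - 47265) = √(-47303) = I*√47303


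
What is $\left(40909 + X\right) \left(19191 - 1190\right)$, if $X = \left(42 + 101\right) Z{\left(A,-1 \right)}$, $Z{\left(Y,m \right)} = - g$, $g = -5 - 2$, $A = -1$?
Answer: $754421910$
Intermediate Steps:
$g = -7$
$Z{\left(Y,m \right)} = 7$ ($Z{\left(Y,m \right)} = \left(-1\right) \left(-7\right) = 7$)
$X = 1001$ ($X = \left(42 + 101\right) 7 = 143 \cdot 7 = 1001$)
$\left(40909 + X\right) \left(19191 - 1190\right) = \left(40909 + 1001\right) \left(19191 - 1190\right) = 41910 \cdot 18001 = 754421910$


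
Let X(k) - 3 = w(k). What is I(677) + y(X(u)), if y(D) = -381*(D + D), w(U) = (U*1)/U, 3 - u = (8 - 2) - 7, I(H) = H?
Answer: -2371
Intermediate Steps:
u = 4 (u = 3 - ((8 - 2) - 7) = 3 - (6 - 7) = 3 - 1*(-1) = 3 + 1 = 4)
w(U) = 1 (w(U) = U/U = 1)
X(k) = 4 (X(k) = 3 + 1 = 4)
y(D) = -762*D
I(677) + y(X(u)) = 677 - 762*4 = 677 - 3048 = -2371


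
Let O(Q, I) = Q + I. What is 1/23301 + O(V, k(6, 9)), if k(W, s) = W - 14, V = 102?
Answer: 2190295/23301 ≈ 94.000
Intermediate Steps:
k(W, s) = -14 + W
O(Q, I) = I + Q
1/23301 + O(V, k(6, 9)) = 1/23301 + ((-14 + 6) + 102) = 1/23301 + (-8 + 102) = 1/23301 + 94 = 2190295/23301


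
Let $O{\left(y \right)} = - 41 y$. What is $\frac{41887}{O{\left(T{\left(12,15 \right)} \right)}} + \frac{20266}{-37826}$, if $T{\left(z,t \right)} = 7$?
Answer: $- \frac{795117002}{5428031} \approx -146.48$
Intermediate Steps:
$\frac{41887}{O{\left(T{\left(12,15 \right)} \right)}} + \frac{20266}{-37826} = \frac{41887}{\left(-41\right) 7} + \frac{20266}{-37826} = \frac{41887}{-287} + 20266 \left(- \frac{1}{37826}\right) = 41887 \left(- \frac{1}{287}\right) - \frac{10133}{18913} = - \frac{41887}{287} - \frac{10133}{18913} = - \frac{795117002}{5428031}$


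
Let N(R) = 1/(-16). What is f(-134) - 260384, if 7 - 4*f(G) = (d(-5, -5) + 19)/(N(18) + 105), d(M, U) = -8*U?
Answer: -1748728135/6716 ≈ -2.6038e+5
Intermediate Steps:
N(R) = -1/16
f(G) = 10809/6716 (f(G) = 7/4 - (-8*(-5) + 19)/(4*(-1/16 + 105)) = 7/4 - (40 + 19)/(4*1679/16) = 7/4 - 59*16/(4*1679) = 7/4 - ¼*944/1679 = 7/4 - 236/1679 = 10809/6716)
f(-134) - 260384 = 10809/6716 - 260384 = -1748728135/6716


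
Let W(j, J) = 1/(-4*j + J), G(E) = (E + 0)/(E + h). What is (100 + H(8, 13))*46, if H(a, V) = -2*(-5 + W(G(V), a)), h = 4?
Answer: 105869/21 ≈ 5041.4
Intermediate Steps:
G(E) = E/(4 + E) (G(E) = (E + 0)/(E + 4) = E/(4 + E))
W(j, J) = 1/(J - 4*j)
H(a, V) = 10 - 2/(a - 4*V/(4 + V)) (H(a, V) = -2*(-5 + 1/(a - 4*V/(4 + V))) = 10 - 2/(a - 4*V/(4 + V)))
(100 + H(8, 13))*46 = (100 + (10 + 2/(-1*8 + 4*13/(4 + 13))))*46 = (100 + (10 + 2/(-8 + 4*13/17)))*46 = (100 + (10 + 2/(-8 + 4*13*(1/17))))*46 = (100 + (10 + 2/(-8 + 52/17)))*46 = (100 + (10 + 2/(-84/17)))*46 = (100 + (10 + 2*(-17/84)))*46 = (100 + (10 - 17/42))*46 = (100 + 403/42)*46 = (4603/42)*46 = 105869/21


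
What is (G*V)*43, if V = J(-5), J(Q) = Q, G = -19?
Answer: 4085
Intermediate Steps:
V = -5
(G*V)*43 = -19*(-5)*43 = 95*43 = 4085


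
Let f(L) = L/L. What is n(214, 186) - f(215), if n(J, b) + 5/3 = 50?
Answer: 142/3 ≈ 47.333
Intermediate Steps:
f(L) = 1
n(J, b) = 145/3 (n(J, b) = -5/3 + 50 = 145/3)
n(214, 186) - f(215) = 145/3 - 1*1 = 145/3 - 1 = 142/3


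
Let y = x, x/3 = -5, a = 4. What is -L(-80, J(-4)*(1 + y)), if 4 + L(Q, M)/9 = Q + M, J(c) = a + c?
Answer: 756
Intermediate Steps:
J(c) = 4 + c
x = -15 (x = 3*(-5) = -15)
y = -15
L(Q, M) = -36 + 9*M + 9*Q (L(Q, M) = -36 + 9*(Q + M) = -36 + 9*(M + Q) = -36 + (9*M + 9*Q) = -36 + 9*M + 9*Q)
-L(-80, J(-4)*(1 + y)) = -(-36 + 9*((4 - 4)*(1 - 15)) + 9*(-80)) = -(-36 + 9*(0*(-14)) - 720) = -(-36 + 9*0 - 720) = -(-36 + 0 - 720) = -1*(-756) = 756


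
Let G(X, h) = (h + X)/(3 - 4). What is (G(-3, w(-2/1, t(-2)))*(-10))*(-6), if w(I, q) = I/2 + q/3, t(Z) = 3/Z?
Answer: 270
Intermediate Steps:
w(I, q) = I/2 + q/3 (w(I, q) = I*(1/2) + q*(1/3) = I/2 + q/3)
G(X, h) = -X - h (G(X, h) = (X + h)/(-1) = (X + h)*(-1) = -X - h)
(G(-3, w(-2/1, t(-2)))*(-10))*(-6) = ((-1*(-3) - ((-2/1)/2 + (3/(-2))/3))*(-10))*(-6) = ((3 - ((-2*1)/2 + (3*(-1/2))/3))*(-10))*(-6) = ((3 - ((1/2)*(-2) + (1/3)*(-3/2)))*(-10))*(-6) = ((3 - (-1 - 1/2))*(-10))*(-6) = ((3 - 1*(-3/2))*(-10))*(-6) = ((3 + 3/2)*(-10))*(-6) = ((9/2)*(-10))*(-6) = -45*(-6) = 270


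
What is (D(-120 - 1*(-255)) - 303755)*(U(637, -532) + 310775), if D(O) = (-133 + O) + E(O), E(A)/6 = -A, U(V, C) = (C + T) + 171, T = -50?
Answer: -94525390932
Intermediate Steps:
U(V, C) = 121 + C (U(V, C) = (C - 50) + 171 = (-50 + C) + 171 = 121 + C)
E(A) = -6*A (E(A) = 6*(-A) = -6*A)
D(O) = -133 - 5*O (D(O) = (-133 + O) - 6*O = -133 - 5*O)
(D(-120 - 1*(-255)) - 303755)*(U(637, -532) + 310775) = ((-133 - 5*(-120 - 1*(-255))) - 303755)*((121 - 532) + 310775) = ((-133 - 5*(-120 + 255)) - 303755)*(-411 + 310775) = ((-133 - 5*135) - 303755)*310364 = ((-133 - 675) - 303755)*310364 = (-808 - 303755)*310364 = -304563*310364 = -94525390932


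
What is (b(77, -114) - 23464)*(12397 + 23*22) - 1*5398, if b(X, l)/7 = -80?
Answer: -309987070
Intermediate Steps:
b(X, l) = -560 (b(X, l) = 7*(-80) = -560)
(b(77, -114) - 23464)*(12397 + 23*22) - 1*5398 = (-560 - 23464)*(12397 + 23*22) - 1*5398 = -24024*(12397 + 506) - 5398 = -24024*12903 - 5398 = -309981672 - 5398 = -309987070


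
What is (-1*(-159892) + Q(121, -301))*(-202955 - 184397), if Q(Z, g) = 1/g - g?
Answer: -2668196338912/43 ≈ -6.2051e+10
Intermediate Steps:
(-1*(-159892) + Q(121, -301))*(-202955 - 184397) = (-1*(-159892) + (1/(-301) - 1*(-301)))*(-202955 - 184397) = (159892 + (-1/301 + 301))*(-387352) = (159892 + 90600/301)*(-387352) = (48218092/301)*(-387352) = -2668196338912/43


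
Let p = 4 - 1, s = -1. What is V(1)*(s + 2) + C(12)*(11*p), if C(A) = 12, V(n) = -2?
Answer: 394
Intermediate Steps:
p = 3
V(1)*(s + 2) + C(12)*(11*p) = -2*(-1 + 2) + 12*(11*3) = -2*1 + 12*33 = -2 + 396 = 394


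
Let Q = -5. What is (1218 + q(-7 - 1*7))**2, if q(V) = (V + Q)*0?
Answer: 1483524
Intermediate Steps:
q(V) = 0 (q(V) = (V - 5)*0 = (-5 + V)*0 = 0)
(1218 + q(-7 - 1*7))**2 = (1218 + 0)**2 = 1218**2 = 1483524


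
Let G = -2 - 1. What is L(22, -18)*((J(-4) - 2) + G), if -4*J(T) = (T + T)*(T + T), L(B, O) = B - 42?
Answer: 420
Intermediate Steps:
L(B, O) = -42 + B
G = -3
J(T) = -T² (J(T) = -(T + T)*(T + T)/4 = -2*T*2*T/4 = -T²)
L(22, -18)*((J(-4) - 2) + G) = (-42 + 22)*((-1*(-4)² - 2) - 3) = -20*((-1*16 - 2) - 3) = -20*((-16 - 2) - 3) = -20*(-18 - 3) = -20*(-21) = 420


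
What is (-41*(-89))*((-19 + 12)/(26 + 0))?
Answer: -25543/26 ≈ -982.42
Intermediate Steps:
(-41*(-89))*((-19 + 12)/(26 + 0)) = 3649*(-7/26) = -25543/26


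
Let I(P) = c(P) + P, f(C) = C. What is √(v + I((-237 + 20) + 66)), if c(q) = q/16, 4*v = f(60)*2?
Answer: I*√2087/4 ≈ 11.421*I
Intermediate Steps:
v = 30 (v = (60*2)/4 = (¼)*120 = 30)
c(q) = q/16 (c(q) = q*(1/16) = q/16)
I(P) = 17*P/16 (I(P) = P/16 + P = 17*P/16)
√(v + I((-237 + 20) + 66)) = √(30 + 17*((-237 + 20) + 66)/16) = √(30 + 17*(-217 + 66)/16) = √(30 + (17/16)*(-151)) = √(30 - 2567/16) = √(-2087/16) = I*√2087/4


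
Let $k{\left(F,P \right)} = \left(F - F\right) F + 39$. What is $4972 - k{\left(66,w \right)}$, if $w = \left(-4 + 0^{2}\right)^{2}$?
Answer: $4933$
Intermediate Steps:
$w = 16$ ($w = \left(-4 + 0\right)^{2} = \left(-4\right)^{2} = 16$)
$k{\left(F,P \right)} = 39$ ($k{\left(F,P \right)} = 0 F + 39 = 0 + 39 = 39$)
$4972 - k{\left(66,w \right)} = 4972 - 39 = 4933$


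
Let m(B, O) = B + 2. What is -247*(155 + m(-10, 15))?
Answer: -36309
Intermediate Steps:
m(B, O) = 2 + B
-247*(155 + m(-10, 15)) = -247*(155 + (2 - 10)) = -247*(155 - 8) = -247*147 = -36309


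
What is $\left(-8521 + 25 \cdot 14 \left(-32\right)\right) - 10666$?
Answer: $-30387$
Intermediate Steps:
$\left(-8521 + 25 \cdot 14 \left(-32\right)\right) - 10666 = \left(-8521 + 350 \left(-32\right)\right) - 10666 = \left(-8521 - 11200\right) - 10666 = -19721 - 10666 = -30387$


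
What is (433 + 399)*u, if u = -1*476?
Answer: -396032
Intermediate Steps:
u = -476
(433 + 399)*u = (433 + 399)*(-476) = 832*(-476) = -396032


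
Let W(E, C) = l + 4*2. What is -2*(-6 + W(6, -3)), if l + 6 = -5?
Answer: 18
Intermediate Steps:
l = -11 (l = -6 - 5 = -11)
W(E, C) = -3 (W(E, C) = -11 + 4*2 = -11 + 8 = -3)
-2*(-6 + W(6, -3)) = -2*(-6 - 3) = -2*(-9) = 18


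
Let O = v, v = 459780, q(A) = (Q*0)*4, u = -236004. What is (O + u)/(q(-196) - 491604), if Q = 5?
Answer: -18648/40967 ≈ -0.45520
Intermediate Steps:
q(A) = 0 (q(A) = (5*0)*4 = 0*4 = 0)
O = 459780
(O + u)/(q(-196) - 491604) = (459780 - 236004)/(0 - 491604) = 223776/(-491604) = 223776*(-1/491604) = -18648/40967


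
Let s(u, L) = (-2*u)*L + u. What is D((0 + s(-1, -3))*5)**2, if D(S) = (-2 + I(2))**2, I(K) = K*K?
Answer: 16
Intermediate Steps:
I(K) = K**2
s(u, L) = u - 2*L*u (s(u, L) = -2*L*u + u = u - 2*L*u)
D(S) = 4 (D(S) = (-2 + 2**2)**2 = (-2 + 4)**2 = 2**2 = 4)
D((0 + s(-1, -3))*5)**2 = 4**2 = 16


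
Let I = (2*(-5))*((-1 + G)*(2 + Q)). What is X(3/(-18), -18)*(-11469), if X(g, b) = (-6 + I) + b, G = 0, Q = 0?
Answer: 45876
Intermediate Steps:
I = 20 (I = (2*(-5))*((-1 + 0)*(2 + 0)) = -(-10)*2 = -10*(-2) = 20)
X(g, b) = 14 + b (X(g, b) = (-6 + 20) + b = 14 + b)
X(3/(-18), -18)*(-11469) = (14 - 18)*(-11469) = -4*(-11469) = 45876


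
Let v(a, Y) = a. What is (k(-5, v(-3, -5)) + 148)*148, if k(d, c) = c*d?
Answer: 24124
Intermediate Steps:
(k(-5, v(-3, -5)) + 148)*148 = (-3*(-5) + 148)*148 = (15 + 148)*148 = 163*148 = 24124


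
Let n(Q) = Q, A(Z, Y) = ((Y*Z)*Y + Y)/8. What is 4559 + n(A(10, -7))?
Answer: 36955/8 ≈ 4619.4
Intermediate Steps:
A(Z, Y) = Y/8 + Z*Y**2/8 (A(Z, Y) = (Z*Y**2 + Y)*(1/8) = (Y + Z*Y**2)*(1/8) = Y/8 + Z*Y**2/8)
4559 + n(A(10, -7)) = 4559 + (1/8)*(-7)*(1 - 7*10) = 4559 + (1/8)*(-7)*(1 - 70) = 4559 + (1/8)*(-7)*(-69) = 4559 + 483/8 = 36955/8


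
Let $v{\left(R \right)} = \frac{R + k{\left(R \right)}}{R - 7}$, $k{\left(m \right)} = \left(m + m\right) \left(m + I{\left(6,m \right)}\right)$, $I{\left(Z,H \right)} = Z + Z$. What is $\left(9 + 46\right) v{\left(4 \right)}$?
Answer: $-2420$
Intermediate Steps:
$I{\left(Z,H \right)} = 2 Z$
$k{\left(m \right)} = 2 m \left(12 + m\right)$ ($k{\left(m \right)} = \left(m + m\right) \left(m + 2 \cdot 6\right) = 2 m \left(m + 12\right) = 2 m \left(12 + m\right)$)
$v{\left(R \right)} = \frac{R + 2 R \left(12 + R\right)}{-7 + R}$ ($v{\left(R \right)} = \frac{R + 2 R \left(12 + R\right)}{R - 7} = \frac{R + 2 R \left(12 + R\right)}{-7 + R}$)
$\left(9 + 46\right) v{\left(4 \right)} = \left(9 + 46\right) \frac{4 \left(25 + 2 \cdot 4\right)}{-7 + 4} = 55 \frac{4 \left(25 + 8\right)}{-3} = 55 \cdot 4 \left(- \frac{1}{3}\right) 33 = 55 \left(-44\right) = -2420$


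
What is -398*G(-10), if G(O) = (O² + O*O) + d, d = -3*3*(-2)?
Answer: -86764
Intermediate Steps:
d = 18 (d = -9*(-2) = 18)
G(O) = 18 + 2*O² (G(O) = (O² + O*O) + 18 = (O² + O²) + 18 = 2*O² + 18 = 18 + 2*O²)
-398*G(-10) = -398*(18 + 2*(-10)²) = -398*(18 + 2*100) = -398*(18 + 200) = -398*218 = -86764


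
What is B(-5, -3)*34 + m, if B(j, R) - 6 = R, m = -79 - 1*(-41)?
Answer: 64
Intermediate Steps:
m = -38 (m = -79 + 41 = -38)
B(j, R) = 6 + R
B(-5, -3)*34 + m = (6 - 3)*34 - 38 = 3*34 - 38 = 102 - 38 = 64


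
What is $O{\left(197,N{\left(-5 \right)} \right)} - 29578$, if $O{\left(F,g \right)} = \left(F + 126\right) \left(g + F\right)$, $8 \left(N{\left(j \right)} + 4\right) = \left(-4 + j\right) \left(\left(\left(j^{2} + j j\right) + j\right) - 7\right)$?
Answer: $\frac{75811}{4} \approx 18953.0$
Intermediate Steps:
$N{\left(j \right)} = -4 + \frac{\left(-4 + j\right) \left(-7 + j + 2 j^{2}\right)}{8}$ ($N{\left(j \right)} = -4 + \frac{\left(-4 + j\right) \left(\left(\left(j^{2} + j j\right) + j\right) - 7\right)}{8} = -4 + \frac{\left(-4 + j\right) \left(\left(\left(j^{2} + j^{2}\right) + j\right) - 7\right)}{8} = -4 + \frac{\left(-4 + j\right) \left(\left(2 j^{2} + j\right) - 7\right)}{8} = -4 + \frac{\left(-4 + j\right) \left(\left(j + 2 j^{2}\right) - 7\right)}{8} = -4 + \frac{\left(-4 + j\right) \left(-7 + j + 2 j^{2}\right)}{8}$)
$O{\left(F,g \right)} = \left(126 + F\right) \left(F + g\right)$
$O{\left(197,N{\left(-5 \right)} \right)} - 29578 = \left(197^{2} + 126 \cdot 197 + 126 \left(- \frac{1}{2} - - \frac{55}{8} - \frac{7 \left(-5\right)^{2}}{8} + \frac{\left(-5\right)^{3}}{4}\right) + 197 \left(- \frac{1}{2} - - \frac{55}{8} - \frac{7 \left(-5\right)^{2}}{8} + \frac{\left(-5\right)^{3}}{4}\right)\right) - 29578 = \left(38809 + 24822 + 126 \left(- \frac{1}{2} + \frac{55}{8} - \frac{175}{8} + \frac{1}{4} \left(-125\right)\right) + 197 \left(- \frac{1}{2} + \frac{55}{8} - \frac{175}{8} + \frac{1}{4} \left(-125\right)\right)\right) - 29578 = \left(38809 + 24822 + 126 \left(- \frac{1}{2} + \frac{55}{8} - \frac{175}{8} - \frac{125}{4}\right) + 197 \left(- \frac{1}{2} + \frac{55}{8} - \frac{175}{8} - \frac{125}{4}\right)\right) - 29578 = \left(38809 + 24822 + 126 \left(- \frac{187}{4}\right) + 197 \left(- \frac{187}{4}\right)\right) - 29578 = \left(38809 + 24822 - \frac{11781}{2} - \frac{36839}{4}\right) - 29578 = \frac{194123}{4} - 29578 = \frac{75811}{4}$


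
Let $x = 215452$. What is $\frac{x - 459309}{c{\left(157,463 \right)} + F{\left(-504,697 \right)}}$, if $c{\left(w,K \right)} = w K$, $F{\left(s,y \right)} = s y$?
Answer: $\frac{243857}{278597} \approx 0.8753$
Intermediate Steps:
$c{\left(w,K \right)} = K w$
$\frac{x - 459309}{c{\left(157,463 \right)} + F{\left(-504,697 \right)}} = \frac{215452 - 459309}{463 \cdot 157 - 351288} = - \frac{243857}{72691 - 351288} = - \frac{243857}{-278597} = \left(-243857\right) \left(- \frac{1}{278597}\right) = \frac{243857}{278597}$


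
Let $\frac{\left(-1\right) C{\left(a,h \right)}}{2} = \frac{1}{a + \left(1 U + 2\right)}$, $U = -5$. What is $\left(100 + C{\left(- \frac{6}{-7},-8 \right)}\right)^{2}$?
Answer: $\frac{2292196}{225} \approx 10188.0$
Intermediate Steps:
$C{\left(a,h \right)} = - \frac{2}{-3 + a}$ ($C{\left(a,h \right)} = - \frac{2}{a + \left(1 \left(-5\right) + 2\right)} = - \frac{2}{a + \left(-5 + 2\right)} = - \frac{2}{a - 3} = - \frac{2}{-3 + a}$)
$\left(100 + C{\left(- \frac{6}{-7},-8 \right)}\right)^{2} = \left(100 - \frac{2}{-3 - \frac{6}{-7}}\right)^{2} = \left(100 - \frac{2}{-3 - - \frac{6}{7}}\right)^{2} = \left(100 - \frac{2}{-3 + \frac{6}{7}}\right)^{2} = \left(100 - \frac{2}{- \frac{15}{7}}\right)^{2} = \left(100 - - \frac{14}{15}\right)^{2} = \left(100 + \frac{14}{15}\right)^{2} = \left(\frac{1514}{15}\right)^{2} = \frac{2292196}{225}$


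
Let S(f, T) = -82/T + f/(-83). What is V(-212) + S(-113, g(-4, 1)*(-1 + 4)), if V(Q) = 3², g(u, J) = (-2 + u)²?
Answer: 43037/4482 ≈ 9.6022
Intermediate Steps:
V(Q) = 9
S(f, T) = -82/T - f/83 (S(f, T) = -82/T + f*(-1/83) = -82/T - f/83)
V(-212) + S(-113, g(-4, 1)*(-1 + 4)) = 9 + (-82*1/((-1 + 4)*(-2 - 4)²) - 1/83*(-113)) = 9 + (-82/((-6)²*3) + 113/83) = 9 + (-82/(36*3) + 113/83) = 9 + (-82/108 + 113/83) = 9 + (-82*1/108 + 113/83) = 9 + (-41/54 + 113/83) = 9 + 2699/4482 = 43037/4482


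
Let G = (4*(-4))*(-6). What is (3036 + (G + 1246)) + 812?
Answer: 5190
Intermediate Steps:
G = 96 (G = -16*(-6) = 96)
(3036 + (G + 1246)) + 812 = (3036 + (96 + 1246)) + 812 = (3036 + 1342) + 812 = 4378 + 812 = 5190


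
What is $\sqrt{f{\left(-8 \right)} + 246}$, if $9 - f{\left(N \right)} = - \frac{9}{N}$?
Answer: $\frac{\sqrt{4062}}{4} \approx 15.933$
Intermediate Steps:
$f{\left(N \right)} = 9 + \frac{9}{N}$ ($f{\left(N \right)} = 9 - - \frac{9}{N} = 9 + \frac{9}{N}$)
$\sqrt{f{\left(-8 \right)} + 246} = \sqrt{\left(9 + \frac{9}{-8}\right) + 246} = \sqrt{\left(9 + 9 \left(- \frac{1}{8}\right)\right) + 246} = \sqrt{\left(9 - \frac{9}{8}\right) + 246} = \sqrt{\frac{63}{8} + 246} = \sqrt{\frac{2031}{8}} = \frac{\sqrt{4062}}{4}$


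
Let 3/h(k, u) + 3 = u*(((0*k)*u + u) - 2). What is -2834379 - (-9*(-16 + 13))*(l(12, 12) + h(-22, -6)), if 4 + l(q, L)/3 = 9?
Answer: -14173929/5 ≈ -2.8348e+6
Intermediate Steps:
l(q, L) = 15 (l(q, L) = -12 + 3*9 = -12 + 27 = 15)
h(k, u) = 3/(-3 + u*(-2 + u)) (h(k, u) = 3/(-3 + u*(((0*k)*u + u) - 2)) = 3/(-3 + u*((0*u + u) - 2)) = 3/(-3 + u*((0 + u) - 2)) = 3/(-3 + u*(u - 2)) = 3/(-3 + u*(-2 + u)))
-2834379 - (-9*(-16 + 13))*(l(12, 12) + h(-22, -6)) = -2834379 - (-9*(-16 + 13))*(15 + 3/(-3 + (-6)² - 2*(-6))) = -2834379 - (-9*(-3))*(15 + 3/(-3 + 36 + 12)) = -2834379 - 27*(15 + 3/45) = -2834379 - 27*(15 + 3*(1/45)) = -2834379 - 27*(15 + 1/15) = -2834379 - 27*226/15 = -2834379 - 1*2034/5 = -2834379 - 2034/5 = -14173929/5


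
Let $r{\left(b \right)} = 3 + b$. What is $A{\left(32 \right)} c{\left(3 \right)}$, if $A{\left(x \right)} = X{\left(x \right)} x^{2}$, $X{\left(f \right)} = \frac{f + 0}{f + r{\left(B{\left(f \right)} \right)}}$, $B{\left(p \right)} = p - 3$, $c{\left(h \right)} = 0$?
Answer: $0$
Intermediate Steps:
$B{\left(p \right)} = -3 + p$
$X{\left(f \right)} = \frac{1}{2}$ ($X{\left(f \right)} = \frac{f + 0}{f + \left(3 + \left(-3 + f\right)\right)} = \frac{f}{f + f} = \frac{f}{2 f} = f \frac{1}{2 f} = \frac{1}{2}$)
$A{\left(x \right)} = \frac{x^{2}}{2}$
$A{\left(32 \right)} c{\left(3 \right)} = \frac{32^{2}}{2} \cdot 0 = \frac{1}{2} \cdot 1024 \cdot 0 = 512 \cdot 0 = 0$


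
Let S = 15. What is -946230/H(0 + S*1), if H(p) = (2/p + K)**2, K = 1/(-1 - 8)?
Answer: -1916115750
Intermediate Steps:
K = -1/9 (K = 1/(-9) = -1/9 ≈ -0.11111)
H(p) = (-1/9 + 2/p)**2 (H(p) = (2/p - 1/9)**2 = (-1/9 + 2/p)**2)
-946230/H(0 + S*1) = -946230*81*(0 + 15*1)**2/(-18 + (0 + 15*1))**2 = -946230*81*(0 + 15)**2/(-18 + (0 + 15))**2 = -946230*18225/(-18 + 15)**2 = -946230/((1/81)*(1/225)*(-3)**2) = -946230/((1/81)*(1/225)*9) = -946230/1/2025 = -946230*2025 = -1916115750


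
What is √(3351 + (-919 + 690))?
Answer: √3122 ≈ 55.875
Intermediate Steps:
√(3351 + (-919 + 690)) = √(3351 - 229) = √3122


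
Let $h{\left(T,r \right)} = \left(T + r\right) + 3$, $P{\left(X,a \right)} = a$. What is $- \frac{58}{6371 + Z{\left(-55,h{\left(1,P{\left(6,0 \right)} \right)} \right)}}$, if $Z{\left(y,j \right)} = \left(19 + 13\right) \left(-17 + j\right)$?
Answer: $- \frac{58}{5955} \approx -0.0097397$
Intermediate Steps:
$h{\left(T,r \right)} = 3 + T + r$
$Z{\left(y,j \right)} = -544 + 32 j$ ($Z{\left(y,j \right)} = 32 \left(-17 + j\right) = -544 + 32 j$)
$- \frac{58}{6371 + Z{\left(-55,h{\left(1,P{\left(6,0 \right)} \right)} \right)}} = - \frac{58}{6371 - \left(544 - 32 \left(3 + 1 + 0\right)\right)} = - \frac{58}{6371 + \left(-544 + 32 \cdot 4\right)} = - \frac{58}{6371 + \left(-544 + 128\right)} = - \frac{58}{6371 - 416} = - \frac{58}{5955}$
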